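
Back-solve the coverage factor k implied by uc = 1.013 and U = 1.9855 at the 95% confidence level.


k = U / uc
k = 1.9855 / 1.013
k = 1.96

1.96


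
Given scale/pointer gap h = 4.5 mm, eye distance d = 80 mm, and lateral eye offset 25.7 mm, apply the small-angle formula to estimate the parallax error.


error = h * offset / d
= 4.5 * 25.7 / 80
= 1.4456

1.4456


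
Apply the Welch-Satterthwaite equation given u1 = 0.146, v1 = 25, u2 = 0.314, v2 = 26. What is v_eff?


uc = sqrt(u1^2 + u2^2) = sqrt(0.146^2 + 0.314^2) = 0.34628312
v_eff = uc^4 / (u1^4/v1 + u2^4/v2)
= 0.34628312^4 / (0.146^4/25 + 0.314^4/26)
= 0.014378888 / 0.00039206607
v_eff = 36.6747

36.6747


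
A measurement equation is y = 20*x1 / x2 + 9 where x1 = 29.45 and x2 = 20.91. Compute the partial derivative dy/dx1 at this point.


y = 20*x1 / x2 + 9
dy/dx1 = 20/x2
Evaluate at x2 = 20.91: c1 = 20 / 20.91
c1 = 0.9565

0.9565


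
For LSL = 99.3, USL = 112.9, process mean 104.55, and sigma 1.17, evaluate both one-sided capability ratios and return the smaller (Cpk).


Cpu = (USL - mean) / (3*sigma) = (112.9 - 104.55) / (3*1.17) = 2.3789
Cpl = (mean - LSL) / (3*sigma) = (104.55 - 99.3) / (3*1.17) = 1.4957
Cpk = min(Cpu, Cpl) = 1.4957

1.4957


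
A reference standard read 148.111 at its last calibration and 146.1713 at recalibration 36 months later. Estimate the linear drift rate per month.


rate = (v2 - v1) / months
= (146.1713 - 148.111) / 36
= -1.9397 / 36
= -0.0539

-0.0539


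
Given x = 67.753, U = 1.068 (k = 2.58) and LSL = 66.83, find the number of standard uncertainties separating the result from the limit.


u = U / k = 1.068 / 2.58 = 0.41395349
margin = |LSL - x| = |66.83 - 67.753| = 0.923
z = margin / u = 0.923 / 0.41395349
z = 2.2297

2.2297


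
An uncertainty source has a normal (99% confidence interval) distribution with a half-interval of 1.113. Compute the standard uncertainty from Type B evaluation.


u_B = half_width / 2.576
u_B = 1.113 / 2.576
u_B = 0.4321

0.4321


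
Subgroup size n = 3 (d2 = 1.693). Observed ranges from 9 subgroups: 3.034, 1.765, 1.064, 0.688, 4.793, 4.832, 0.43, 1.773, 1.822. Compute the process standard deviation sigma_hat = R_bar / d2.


R_bar = (3.034 + 1.765 + 1.064 + 0.688 + 4.793 + 4.832 + 0.43 + 1.773 + 1.822) / 9
R_bar = 20.201 / 9 = 2.2445556
sigma_hat = R_bar / d2 = 2.2445556 / 1.693 = 1.3258

1.3258


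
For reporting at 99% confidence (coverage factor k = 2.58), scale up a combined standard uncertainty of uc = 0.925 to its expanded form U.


U = k * uc
U = 2.58 * 0.925
U = 2.3865

2.3865


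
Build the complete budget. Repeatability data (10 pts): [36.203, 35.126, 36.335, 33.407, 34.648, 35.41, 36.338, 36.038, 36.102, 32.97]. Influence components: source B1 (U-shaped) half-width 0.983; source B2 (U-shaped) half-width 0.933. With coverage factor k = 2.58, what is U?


mean = (36.203 + 35.126 + 36.335 + 33.407 + 34.648 + 35.41 + 36.338 + 36.038 + 36.102 + 32.97) / 10 = 35.2577
s = sqrt(sum((x - mean)^2)/(n-1)) = 1.2298989
u_A = s / sqrt(n) = 1.2298989 / sqrt(10) = 0.38892818
u_B1 = 0.983 / sqrt(2) = 0.69508597
u_B2 = 0.933 / sqrt(2) = 0.65973063
uc = sqrt(0.38892818^2 + 0.69508597^2 + 0.65973063^2) = 1.0342409
U = k * uc = 2.58 * 1.0342409
U = 2.6683

2.6683


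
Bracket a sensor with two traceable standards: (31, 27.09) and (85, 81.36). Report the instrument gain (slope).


slope = (y2 - y1) / (x2 - x1)
= (81.36 - 27.09) / (85 - 31)
= 54.2700 / 54
= 1.0050

1.0050


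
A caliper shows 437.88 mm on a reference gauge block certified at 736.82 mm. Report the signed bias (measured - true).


Systematic error = measured - true
= 437.88 - 736.82
= -298.9400

-298.9400


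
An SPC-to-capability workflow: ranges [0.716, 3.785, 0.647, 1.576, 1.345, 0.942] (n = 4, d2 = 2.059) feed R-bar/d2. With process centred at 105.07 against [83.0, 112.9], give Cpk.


R_bar = (0.716 + 3.785 + 0.647 + 1.576 + 1.345 + 0.942) / 6 = 1.5018333
sigma = R_bar / d2 = 1.5018333 / 2.059 = 0.72939937
Cp = (USL - LSL)/(6*sigma) = (112.9 - 83.0)/(6*0.72939937) = 6.8321
Cpu = (112.9 - 105.07)/(3*0.72939937) = 3.5783
Cpl = (105.07 - 83.0)/(3*0.72939937) = 10.0859
Cpk = min(Cpu, Cpl) = 3.5783

3.5783


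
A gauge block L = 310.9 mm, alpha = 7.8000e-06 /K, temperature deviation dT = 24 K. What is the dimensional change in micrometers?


dL = L * alpha * dT
= 310.9 * 7.8000e-06 * 24
= 0.0582005 mm
dL_um = 0.0582005 * 1000 = 58.2005 um

58.2005


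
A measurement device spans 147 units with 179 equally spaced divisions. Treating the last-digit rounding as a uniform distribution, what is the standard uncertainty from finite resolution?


resolution = range / divisions
resolution = 147 / 179 = 0.82122905
u_res = resolution / (2*sqrt(3))
u_res = 0.82122905 / 3.4641016
u_res = 0.2371

0.2371


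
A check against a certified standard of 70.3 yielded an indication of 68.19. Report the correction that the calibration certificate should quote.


Correction = standard - reading
= 70.3 - 68.19
= 2.1100

2.1100


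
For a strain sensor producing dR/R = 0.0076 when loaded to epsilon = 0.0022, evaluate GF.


GF = (dR/R) / epsilon
= 0.0076 / 0.0022
= 3.4545

3.4545


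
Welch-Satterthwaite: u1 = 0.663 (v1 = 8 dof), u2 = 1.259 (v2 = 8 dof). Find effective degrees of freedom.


uc = sqrt(u1^2 + u2^2) = sqrt(0.663^2 + 1.259^2) = 1.422902
v_eff = uc^4 / (u1^4/v1 + u2^4/v2)
= 1.422902^4 / (0.663^4/8 + 1.259^4/8)
= 4.099208 / 0.33821284
v_eff = 12.1202

12.1202


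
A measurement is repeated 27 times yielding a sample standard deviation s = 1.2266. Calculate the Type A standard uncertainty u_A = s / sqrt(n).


u_A = s / sqrt(n)
u_A = 1.2266 / sqrt(27)
u_A = 1.2266 / 5.1961524
u_A = 0.2361

0.2361


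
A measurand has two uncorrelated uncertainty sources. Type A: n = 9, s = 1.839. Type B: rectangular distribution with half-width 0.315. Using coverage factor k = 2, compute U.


u_A = s / sqrt(n) = 1.839 / sqrt(9) = 0.613
u_B = half_width / sqrt(3) = 0.315 / sqrt(3) = 0.18186533
uc = sqrt(u_A^2 + u_B^2) = sqrt(0.613^2 + 0.18186533^2) = 0.6394091
U = k * uc = 2 * 0.6394091
U = 1.2788

1.2788


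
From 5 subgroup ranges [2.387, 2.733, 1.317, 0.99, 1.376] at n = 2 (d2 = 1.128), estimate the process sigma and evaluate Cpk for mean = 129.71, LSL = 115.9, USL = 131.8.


R_bar = (2.387 + 2.733 + 1.317 + 0.99 + 1.376) / 5 = 1.7606
sigma = R_bar / d2 = 1.7606 / 1.128 = 1.5608156
Cp = (USL - LSL)/(6*sigma) = (131.8 - 115.9)/(6*1.5608156) = 1.6978
Cpu = (131.8 - 129.71)/(3*1.5608156) = 0.4463
Cpl = (129.71 - 115.9)/(3*1.5608156) = 2.9493
Cpk = min(Cpu, Cpl) = 0.4463

0.4463


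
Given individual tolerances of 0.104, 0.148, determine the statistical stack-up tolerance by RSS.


RSS = sqrt(0.104^2 + 0.148^2)
= sqrt(0.03272)
= 0.1809

0.1809


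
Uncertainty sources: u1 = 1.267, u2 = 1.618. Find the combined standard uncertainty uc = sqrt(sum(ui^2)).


uc = sqrt(1.267^2 + 1.618^2)
uc = sqrt(4.223213)
uc = 2.0550

2.0550


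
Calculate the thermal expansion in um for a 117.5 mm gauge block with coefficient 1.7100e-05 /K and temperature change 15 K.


dL = L * alpha * dT
= 117.5 * 1.7100e-05 * 15
= 0.0301387 mm
dL_um = 0.0301387 * 1000 = 30.1387 um

30.1387


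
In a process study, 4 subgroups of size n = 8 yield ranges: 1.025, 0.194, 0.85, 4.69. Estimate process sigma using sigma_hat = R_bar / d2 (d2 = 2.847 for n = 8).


R_bar = (1.025 + 0.194 + 0.85 + 4.69) / 4
R_bar = 6.759 / 4 = 1.68975
sigma_hat = R_bar / d2 = 1.68975 / 2.847 = 0.5935

0.5935


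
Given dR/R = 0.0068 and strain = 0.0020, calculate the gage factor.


GF = (dR/R) / epsilon
= 0.0068 / 0.0020
= 3.4000

3.4000


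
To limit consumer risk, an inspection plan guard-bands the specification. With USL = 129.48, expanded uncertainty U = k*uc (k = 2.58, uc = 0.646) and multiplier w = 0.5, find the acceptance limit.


U = k * uc = 2.58 * 0.646 = 1.66668
guard band g = w * U = 0.5 * 1.66668 = 0.83334
AL = USL - g = 129.48 - 0.83334
AL = 128.6467

128.6467


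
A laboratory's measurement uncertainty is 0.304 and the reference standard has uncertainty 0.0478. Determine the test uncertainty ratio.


TUR = u_lab / u_ref
= 0.304 / 0.0478
= 6.3598

6.3598


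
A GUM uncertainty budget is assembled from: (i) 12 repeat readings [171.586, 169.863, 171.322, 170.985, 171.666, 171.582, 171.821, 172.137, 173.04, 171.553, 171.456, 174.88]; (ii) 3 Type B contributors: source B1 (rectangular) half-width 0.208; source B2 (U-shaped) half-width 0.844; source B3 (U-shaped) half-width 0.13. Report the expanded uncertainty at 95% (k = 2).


mean = (171.586 + 169.863 + 171.322 + 170.985 + 171.666 + 171.582 + 171.821 + 172.137 + 173.04 + 171.553 + 171.456 + 174.88) / 12 = 171.82425
s = sqrt(sum((x - mean)^2)/(n-1)) = 1.2085398
u_A = s / sqrt(n) = 1.2085398 / sqrt(12) = 0.34887539
u_B1 = 0.208 / sqrt(3) = 0.12008886
u_B2 = 0.844 / sqrt(2) = 0.59679812
u_B3 = 0.13 / sqrt(2) = 0.091923882
uc = sqrt(0.34887539^2 + 0.12008886^2 + 0.59679812^2 + 0.091923882^2) = 0.70763929
U = k * uc = 2 * 0.70763929
U = 1.4153

1.4153


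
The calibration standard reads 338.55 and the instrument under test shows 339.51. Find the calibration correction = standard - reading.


Correction = standard - reading
= 338.55 - 339.51
= -0.9600

-0.9600


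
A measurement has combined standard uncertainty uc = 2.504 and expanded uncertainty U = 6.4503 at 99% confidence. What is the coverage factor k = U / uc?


k = U / uc
k = 6.4503 / 2.504
k = 2.576

2.576


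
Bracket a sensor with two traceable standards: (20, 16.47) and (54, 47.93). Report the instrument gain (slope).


slope = (y2 - y1) / (x2 - x1)
= (47.93 - 16.47) / (54 - 20)
= 31.4600 / 34
= 0.9253

0.9253


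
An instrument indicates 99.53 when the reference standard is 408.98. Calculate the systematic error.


Systematic error = measured - true
= 99.53 - 408.98
= -309.4500

-309.4500


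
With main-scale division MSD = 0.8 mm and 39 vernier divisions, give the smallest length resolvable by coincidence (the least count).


LC = MSD / n_div
= 0.8 / 39
= 0.0205

0.0205


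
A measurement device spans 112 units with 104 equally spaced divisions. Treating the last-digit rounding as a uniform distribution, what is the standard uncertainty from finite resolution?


resolution = range / divisions
resolution = 112 / 104 = 1.0769231
u_res = resolution / (2*sqrt(3))
u_res = 1.0769231 / 3.4641016
u_res = 0.3109

0.3109


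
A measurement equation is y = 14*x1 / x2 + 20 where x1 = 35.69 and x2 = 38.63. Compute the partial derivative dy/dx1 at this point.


y = 14*x1 / x2 + 20
dy/dx1 = 14/x2
Evaluate at x2 = 38.63: c1 = 14 / 38.63
c1 = 0.3624

0.3624


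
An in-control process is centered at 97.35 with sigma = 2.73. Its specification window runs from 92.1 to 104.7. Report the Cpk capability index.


Cpu = (USL - mean) / (3*sigma) = (104.7 - 97.35) / (3*2.73) = 0.8974
Cpl = (mean - LSL) / (3*sigma) = (97.35 - 92.1) / (3*2.73) = 0.6410
Cpk = min(Cpu, Cpl) = 0.6410

0.6410


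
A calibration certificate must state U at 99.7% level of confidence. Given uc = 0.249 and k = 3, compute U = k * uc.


U = k * uc
U = 3 * 0.249
U = 0.7470

0.7470


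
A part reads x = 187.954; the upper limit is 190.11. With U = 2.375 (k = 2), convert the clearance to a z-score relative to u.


u = U / k = 2.375 / 2 = 1.1875
margin = |USL - x| = |190.11 - 187.954| = 2.156
z = margin / u = 2.156 / 1.1875
z = 1.8156

1.8156


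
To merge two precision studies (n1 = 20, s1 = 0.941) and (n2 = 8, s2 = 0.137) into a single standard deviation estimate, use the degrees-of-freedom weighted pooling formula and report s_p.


s_p = sqrt(((n1-1)*s1^2 + (n2-1)*s2^2) / (n1+n2-2))
numerator = (20-1)*0.941^2 + (8-1)*0.137^2 = 16.824139 + 0.131383 = 16.955522
denominator = 20 + 8 - 2 = 26
s_p^2 = 16.955522 / 26 = 0.65213546
s_p = sqrt(0.65213546) = 0.8075

0.8075


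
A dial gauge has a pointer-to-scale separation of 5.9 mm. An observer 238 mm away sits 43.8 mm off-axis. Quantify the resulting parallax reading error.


error = h * offset / d
= 5.9 * 43.8 / 238
= 1.0858

1.0858


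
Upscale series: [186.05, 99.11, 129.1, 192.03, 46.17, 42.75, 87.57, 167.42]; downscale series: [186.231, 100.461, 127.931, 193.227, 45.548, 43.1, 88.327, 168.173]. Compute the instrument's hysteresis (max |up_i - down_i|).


|186.05 - 186.231| = 0.1810
|99.11 - 100.461| = 1.3510
|129.1 - 127.931| = 1.1690
|192.03 - 193.227| = 1.1970
|46.17 - 45.548| = 0.6220
|42.75 - 43.1| = 0.3500
|87.57 - 88.327| = 0.7570
|167.42 - 168.173| = 0.7530
hysteresis = max(diffs) = 1.3510

1.3510


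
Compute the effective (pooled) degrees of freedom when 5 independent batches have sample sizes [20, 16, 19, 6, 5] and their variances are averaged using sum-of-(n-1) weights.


nu = sum_i (n_i - 1)
nu = ((20 - 1) + (16 - 1) + (19 - 1) + (6 - 1) + (5 - 1))
nu = 19 + 15 + 18 + 5 + 4
nu = 61

61


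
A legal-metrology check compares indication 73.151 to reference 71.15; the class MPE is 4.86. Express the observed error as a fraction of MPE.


e = indication - reference = 73.151 - 71.15 = 2.0010
|e| = 2.0010
ratio = |e| / MPE = 2.0010 / 4.86
ratio = 0.4117

0.4117


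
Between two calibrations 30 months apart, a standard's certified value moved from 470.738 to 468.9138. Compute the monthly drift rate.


rate = (v2 - v1) / months
= (468.9138 - 470.738) / 30
= -1.8242 / 30
= -0.0608

-0.0608


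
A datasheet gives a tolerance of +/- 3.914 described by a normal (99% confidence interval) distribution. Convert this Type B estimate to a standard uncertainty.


u_B = half_width / 2.576
u_B = 3.914 / 2.576
u_B = 1.5194

1.5194


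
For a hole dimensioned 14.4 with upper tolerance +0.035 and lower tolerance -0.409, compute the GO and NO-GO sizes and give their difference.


GO = nominal - lower_tol (smallest hole = maximum material condition)
GO = 14.4 - 0.409 = 13.991
NO-GO = nominal + upper_tol (largest hole = least material condition)
NO-GO = 14.4 + 0.035 = 14.435
spread = NO-GO - GO = 14.435 - 13.991 = 0.4440

0.4440


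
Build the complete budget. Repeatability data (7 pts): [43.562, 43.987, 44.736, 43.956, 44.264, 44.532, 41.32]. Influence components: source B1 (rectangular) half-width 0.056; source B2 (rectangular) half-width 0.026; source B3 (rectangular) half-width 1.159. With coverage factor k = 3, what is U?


mean = (43.562 + 43.987 + 44.736 + 43.956 + 44.264 + 44.532 + 41.32) / 7 = 43.76528571
s = sqrt(sum((x - mean)^2)/(n-1)) = 1.1463805
u_A = s / sqrt(n) = 1.1463805 / sqrt(7) = 0.4332911
u_B1 = 0.056 / sqrt(3) = 0.032331615
u_B2 = 0.026 / sqrt(3) = 0.015011107
u_B3 = 1.159 / sqrt(3) = 0.66914896
uc = sqrt(0.4332911^2 + 0.032331615^2 + 0.015011107^2 + 0.66914896^2) = 0.79798006
U = k * uc = 3 * 0.79798006
U = 2.3939

2.3939


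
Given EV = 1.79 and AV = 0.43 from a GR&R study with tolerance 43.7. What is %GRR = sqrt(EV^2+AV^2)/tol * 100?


GRR = sqrt(EV^2 + AV^2) = sqrt(1.79^2 + 0.43^2) = 1.8409237
%GRR = GRR / tol * 100 = 1.8409237 / 43.7 * 100
%GRR = 4.2126

4.2126


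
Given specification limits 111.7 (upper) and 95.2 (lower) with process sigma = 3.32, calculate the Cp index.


Cp = (USL - LSL) / (6 * sigma)
= (111.7 - 95.2) / (6 * 3.32)
= 16.5000 / 19.9200
= 0.8283

0.8283


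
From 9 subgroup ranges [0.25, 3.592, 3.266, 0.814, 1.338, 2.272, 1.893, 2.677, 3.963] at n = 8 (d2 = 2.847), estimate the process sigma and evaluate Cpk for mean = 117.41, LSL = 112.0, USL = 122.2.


R_bar = (0.25 + 3.592 + 3.266 + 0.814 + 1.338 + 2.272 + 1.893 + 2.677 + 3.963) / 9 = 2.2294444
sigma = R_bar / d2 = 2.2294444 / 2.847 = 0.78308549
Cp = (USL - LSL)/(6*sigma) = (122.2 - 112.0)/(6*0.78308549) = 2.1709
Cpu = (122.2 - 117.41)/(3*0.78308549) = 2.0389
Cpl = (117.41 - 112.0)/(3*0.78308549) = 2.3029
Cpk = min(Cpu, Cpl) = 2.0389

2.0389


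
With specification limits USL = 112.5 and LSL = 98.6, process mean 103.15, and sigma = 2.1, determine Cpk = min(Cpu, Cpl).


Cpu = (USL - mean) / (3*sigma) = (112.5 - 103.15) / (3*2.1) = 1.4841
Cpl = (mean - LSL) / (3*sigma) = (103.15 - 98.6) / (3*2.1) = 0.7222
Cpk = min(Cpu, Cpl) = 0.7222

0.7222


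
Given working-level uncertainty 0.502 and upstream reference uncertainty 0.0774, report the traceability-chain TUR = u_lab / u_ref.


TUR = u_lab / u_ref
= 0.502 / 0.0774
= 6.4858

6.4858


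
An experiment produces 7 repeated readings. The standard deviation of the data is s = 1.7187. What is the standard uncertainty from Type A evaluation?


u_A = s / sqrt(n)
u_A = 1.7187 / sqrt(7)
u_A = 1.7187 / 2.6457513
u_A = 0.6496

0.6496


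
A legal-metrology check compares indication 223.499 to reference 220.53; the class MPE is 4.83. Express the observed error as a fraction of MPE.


e = indication - reference = 223.499 - 220.53 = 2.9690
|e| = 2.9690
ratio = |e| / MPE = 2.9690 / 4.83
ratio = 0.6147

0.6147


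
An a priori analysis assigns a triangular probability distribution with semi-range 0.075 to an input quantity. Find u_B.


u_B = half_width / sqrt(6)
u_B = 0.075 / 2.4494897
u_B = 0.0306

0.0306


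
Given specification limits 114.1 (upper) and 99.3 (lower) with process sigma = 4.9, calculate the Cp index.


Cp = (USL - LSL) / (6 * sigma)
= (114.1 - 99.3) / (6 * 4.9)
= 14.8000 / 29.4000
= 0.5034

0.5034


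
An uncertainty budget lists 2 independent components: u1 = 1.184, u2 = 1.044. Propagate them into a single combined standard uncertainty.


uc = sqrt(1.184^2 + 1.044^2)
uc = sqrt(2.491792)
uc = 1.5785

1.5785


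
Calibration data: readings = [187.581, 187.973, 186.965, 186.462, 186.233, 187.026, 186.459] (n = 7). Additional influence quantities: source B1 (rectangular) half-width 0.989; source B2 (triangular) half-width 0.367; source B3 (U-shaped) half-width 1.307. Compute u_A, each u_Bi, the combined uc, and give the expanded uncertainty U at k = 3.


mean = (187.581 + 187.973 + 186.965 + 186.462 + 186.233 + 187.026 + 186.459) / 7 = 186.957
s = sqrt(sum((x - mean)^2)/(n-1)) = 0.63818258
u_A = s / sqrt(n) = 0.63818258 / sqrt(7) = 0.24121034
u_B1 = 0.989 / sqrt(3) = 0.57099942
u_B2 = 0.367 / sqrt(6) = 0.14982712
u_B3 = 1.307 / sqrt(2) = 0.92418856
uc = sqrt(0.24121034^2 + 0.57099942^2 + 0.14982712^2 + 0.92418856^2) = 1.1228515
U = k * uc = 3 * 1.1228515
U = 3.3686

3.3686


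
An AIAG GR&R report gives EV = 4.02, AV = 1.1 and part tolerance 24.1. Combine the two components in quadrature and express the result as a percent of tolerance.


GRR = sqrt(EV^2 + AV^2) = sqrt(4.02^2 + 1.1^2) = 4.1677812
%GRR = GRR / tol * 100 = 4.1677812 / 24.1 * 100
%GRR = 17.2937

17.2937


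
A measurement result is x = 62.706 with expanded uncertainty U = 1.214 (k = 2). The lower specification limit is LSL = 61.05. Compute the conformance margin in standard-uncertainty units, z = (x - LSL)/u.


u = U / k = 1.214 / 2 = 0.607
margin = |LSL - x| = |61.05 - 62.706| = 1.656
z = margin / u = 1.656 / 0.607
z = 2.7282

2.7282


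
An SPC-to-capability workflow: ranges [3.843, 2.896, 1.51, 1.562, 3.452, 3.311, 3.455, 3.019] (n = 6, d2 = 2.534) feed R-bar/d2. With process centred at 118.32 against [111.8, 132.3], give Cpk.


R_bar = (3.843 + 2.896 + 1.51 + 1.562 + 3.452 + 3.311 + 3.455 + 3.019) / 8 = 2.881
sigma = R_bar / d2 = 2.881 / 2.534 = 1.1369376
Cp = (USL - LSL)/(6*sigma) = (132.3 - 111.8)/(6*1.1369376) = 3.0051
Cpu = (132.3 - 118.32)/(3*1.1369376) = 4.0987
Cpl = (118.32 - 111.8)/(3*1.1369376) = 1.9116
Cpk = min(Cpu, Cpl) = 1.9116

1.9116


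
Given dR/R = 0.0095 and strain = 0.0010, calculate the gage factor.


GF = (dR/R) / epsilon
= 0.0095 / 0.0010
= 9.5000

9.5000


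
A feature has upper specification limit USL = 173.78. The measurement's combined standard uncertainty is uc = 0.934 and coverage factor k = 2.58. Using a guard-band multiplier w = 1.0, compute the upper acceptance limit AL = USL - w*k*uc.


U = k * uc = 2.58 * 0.934 = 2.40972
guard band g = w * U = 1.0 * 2.40972 = 2.40972
AL = USL - g = 173.78 - 2.40972
AL = 171.3703

171.3703


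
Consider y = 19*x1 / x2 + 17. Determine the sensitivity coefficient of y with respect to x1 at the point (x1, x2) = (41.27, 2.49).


y = 19*x1 / x2 + 17
dy/dx1 = 19/x2
Evaluate at x2 = 2.49: c1 = 19 / 2.49
c1 = 7.6305

7.6305


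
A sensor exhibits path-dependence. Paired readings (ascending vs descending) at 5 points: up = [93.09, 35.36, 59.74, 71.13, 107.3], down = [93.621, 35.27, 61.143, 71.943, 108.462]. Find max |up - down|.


|93.09 - 93.621| = 0.5310
|35.36 - 35.27| = 0.0900
|59.74 - 61.143| = 1.4030
|71.13 - 71.943| = 0.8130
|107.3 - 108.462| = 1.1620
hysteresis = max(diffs) = 1.4030

1.4030


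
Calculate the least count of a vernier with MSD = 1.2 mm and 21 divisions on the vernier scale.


LC = MSD / n_div
= 1.2 / 21
= 0.0571

0.0571


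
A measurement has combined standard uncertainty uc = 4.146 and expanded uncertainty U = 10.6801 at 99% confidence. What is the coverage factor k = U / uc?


k = U / uc
k = 10.6801 / 4.146
k = 2.576

2.576


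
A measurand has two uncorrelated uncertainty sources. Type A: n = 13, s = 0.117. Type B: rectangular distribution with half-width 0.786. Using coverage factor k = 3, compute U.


u_A = s / sqrt(n) = 0.117 / sqrt(13) = 0.032449961
u_B = half_width / sqrt(3) = 0.786 / sqrt(3) = 0.45379731
uc = sqrt(u_A^2 + u_B^2) = sqrt(0.032449961^2 + 0.45379731^2) = 0.45495604
U = k * uc = 3 * 0.45495604
U = 1.3649

1.3649


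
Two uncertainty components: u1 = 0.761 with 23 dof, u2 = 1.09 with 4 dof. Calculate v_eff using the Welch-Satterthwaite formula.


uc = sqrt(u1^2 + u2^2) = sqrt(0.761^2 + 1.09^2) = 1.3293686
v_eff = uc^4 / (u1^4/v1 + u2^4/v2)
= 1.3293686^4 / (0.761^4/23 + 1.09^4/4)
= 3.1230696 / 0.36747719
v_eff = 8.4987

8.4987


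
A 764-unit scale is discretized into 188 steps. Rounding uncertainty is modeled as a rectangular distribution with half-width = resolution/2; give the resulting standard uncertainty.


resolution = range / divisions
resolution = 764 / 188 = 4.0638298
u_res = resolution / (2*sqrt(3))
u_res = 4.0638298 / 3.4641016
u_res = 1.1731

1.1731


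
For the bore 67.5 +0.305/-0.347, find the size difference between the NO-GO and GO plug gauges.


GO = nominal - lower_tol (smallest hole = maximum material condition)
GO = 67.5 - 0.347 = 67.153
NO-GO = nominal + upper_tol (largest hole = least material condition)
NO-GO = 67.5 + 0.305 = 67.805
spread = NO-GO - GO = 67.805 - 67.153 = 0.6520

0.6520


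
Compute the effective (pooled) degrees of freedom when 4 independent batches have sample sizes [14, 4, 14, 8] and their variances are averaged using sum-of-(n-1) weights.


nu = sum_i (n_i - 1)
nu = ((14 - 1) + (4 - 1) + (14 - 1) + (8 - 1))
nu = 13 + 3 + 13 + 7
nu = 36

36


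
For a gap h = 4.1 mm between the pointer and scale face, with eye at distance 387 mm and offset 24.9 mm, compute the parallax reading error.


error = h * offset / d
= 4.1 * 24.9 / 387
= 0.2638

0.2638


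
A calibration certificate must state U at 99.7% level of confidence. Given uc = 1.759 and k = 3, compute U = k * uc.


U = k * uc
U = 3 * 1.759
U = 5.2770

5.2770


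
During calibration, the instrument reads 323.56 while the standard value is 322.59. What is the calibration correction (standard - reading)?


Correction = standard - reading
= 322.59 - 323.56
= -0.9700

-0.9700


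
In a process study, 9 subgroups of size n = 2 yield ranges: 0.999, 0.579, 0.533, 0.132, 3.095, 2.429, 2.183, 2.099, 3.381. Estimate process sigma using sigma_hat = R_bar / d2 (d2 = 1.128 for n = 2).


R_bar = (0.999 + 0.579 + 0.533 + 0.132 + 3.095 + 2.429 + 2.183 + 2.099 + 3.381) / 9
R_bar = 15.43 / 9 = 1.7144444
sigma_hat = R_bar / d2 = 1.7144444 / 1.128 = 1.5199

1.5199


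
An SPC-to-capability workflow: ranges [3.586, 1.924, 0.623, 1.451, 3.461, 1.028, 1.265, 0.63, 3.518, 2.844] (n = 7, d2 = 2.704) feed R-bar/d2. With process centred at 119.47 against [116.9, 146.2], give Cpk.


R_bar = (3.586 + 1.924 + 0.623 + 1.451 + 3.461 + 1.028 + 1.265 + 0.63 + 3.518 + 2.844) / 10 = 2.033
sigma = R_bar / d2 = 2.033 / 2.704 = 0.75184911
Cp = (USL - LSL)/(6*sigma) = (146.2 - 116.9)/(6*0.75184911) = 6.4951
Cpu = (146.2 - 119.47)/(3*0.75184911) = 11.8508
Cpl = (119.47 - 116.9)/(3*0.75184911) = 1.1394
Cpk = min(Cpu, Cpl) = 1.1394

1.1394


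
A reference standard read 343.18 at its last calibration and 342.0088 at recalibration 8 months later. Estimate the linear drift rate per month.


rate = (v2 - v1) / months
= (342.0088 - 343.18) / 8
= -1.1712 / 8
= -0.1464

-0.1464


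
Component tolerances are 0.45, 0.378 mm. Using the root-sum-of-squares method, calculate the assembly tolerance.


RSS = sqrt(0.45^2 + 0.378^2)
= sqrt(0.345384)
= 0.5877

0.5877


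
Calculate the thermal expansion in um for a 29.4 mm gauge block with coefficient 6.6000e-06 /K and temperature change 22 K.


dL = L * alpha * dT
= 29.4 * 6.6000e-06 * 22
= 0.0042689 mm
dL_um = 0.0042689 * 1000 = 4.2689 um

4.2689


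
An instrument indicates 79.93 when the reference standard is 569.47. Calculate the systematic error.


Systematic error = measured - true
= 79.93 - 569.47
= -489.5400

-489.5400


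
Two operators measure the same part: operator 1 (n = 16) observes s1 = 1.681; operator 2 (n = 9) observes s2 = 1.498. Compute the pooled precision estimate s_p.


s_p = sqrt(((n1-1)*s1^2 + (n2-1)*s2^2) / (n1+n2-2))
numerator = (16-1)*1.681^2 + (9-1)*1.498^2 = 42.386415 + 17.952032 = 60.338447
denominator = 16 + 9 - 2 = 23
s_p^2 = 60.338447 / 23 = 2.6234107
s_p = sqrt(2.6234107) = 1.6197

1.6197


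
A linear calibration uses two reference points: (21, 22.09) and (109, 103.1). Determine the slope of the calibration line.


slope = (y2 - y1) / (x2 - x1)
= (103.1 - 22.09) / (109 - 21)
= 81.0100 / 88
= 0.9206

0.9206


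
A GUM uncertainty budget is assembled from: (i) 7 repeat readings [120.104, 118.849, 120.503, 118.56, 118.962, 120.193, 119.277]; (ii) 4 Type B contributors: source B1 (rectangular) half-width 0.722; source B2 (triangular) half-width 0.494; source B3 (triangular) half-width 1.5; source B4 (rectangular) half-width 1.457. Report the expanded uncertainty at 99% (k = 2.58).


mean = (120.104 + 118.849 + 120.503 + 118.56 + 118.962 + 120.193 + 119.277) / 7 = 119.4925714
s = sqrt(sum((x - mean)^2)/(n-1)) = 0.76346379
u_A = s / sqrt(n) = 0.76346379 / sqrt(7) = 0.28856219
u_B1 = 0.722 / sqrt(3) = 0.41684689
u_B2 = 0.494 / sqrt(6) = 0.20167466
u_B3 = 1.5 / sqrt(6) = 0.61237244
u_B4 = 1.457 / sqrt(3) = 0.84119934
uc = sqrt(0.28856219^2 + 0.41684689^2 + 0.20167466^2 + 0.61237244^2 + 0.84119934^2) = 1.1748696
U = k * uc = 2.58 * 1.1748696
U = 3.0312

3.0312


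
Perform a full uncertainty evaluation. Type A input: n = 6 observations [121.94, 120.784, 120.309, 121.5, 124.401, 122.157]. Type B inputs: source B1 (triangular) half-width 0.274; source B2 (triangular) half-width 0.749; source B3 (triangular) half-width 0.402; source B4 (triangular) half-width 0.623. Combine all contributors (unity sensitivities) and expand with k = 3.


mean = (121.94 + 120.784 + 120.309 + 121.5 + 124.401 + 122.157) / 6 = 121.8485
s = sqrt(sum((x - mean)^2)/(n-1)) = 1.4313262
u_A = s / sqrt(n) = 1.4313262 / sqrt(6) = 0.58433647
u_B1 = 0.274 / sqrt(6) = 0.11186003
u_B2 = 0.749 / sqrt(6) = 0.30577797
u_B3 = 0.402 / sqrt(6) = 0.16411581
u_B4 = 0.623 / sqrt(6) = 0.25433868
uc = sqrt(0.58433647^2 + 0.11186003^2 + 0.30577797^2 + 0.16411581^2 + 0.25433868^2) = 0.73422347
U = k * uc = 3 * 0.73422347
U = 2.2027

2.2027


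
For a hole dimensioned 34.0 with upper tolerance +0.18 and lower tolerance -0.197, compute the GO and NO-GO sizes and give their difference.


GO = nominal - lower_tol (smallest hole = maximum material condition)
GO = 34.0 - 0.197 = 33.803
NO-GO = nominal + upper_tol (largest hole = least material condition)
NO-GO = 34.0 + 0.18 = 34.18
spread = NO-GO - GO = 34.18 - 33.803 = 0.3770

0.3770


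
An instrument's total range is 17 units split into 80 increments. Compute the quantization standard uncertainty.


resolution = range / divisions
resolution = 17 / 80 = 0.2125
u_res = resolution / (2*sqrt(3))
u_res = 0.2125 / 3.4641016
u_res = 0.0613

0.0613


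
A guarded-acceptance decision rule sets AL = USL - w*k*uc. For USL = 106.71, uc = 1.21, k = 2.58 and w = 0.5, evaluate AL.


U = k * uc = 2.58 * 1.21 = 3.1218
guard band g = w * U = 0.5 * 3.1218 = 1.5609
AL = USL - g = 106.71 - 1.5609
AL = 105.1491

105.1491


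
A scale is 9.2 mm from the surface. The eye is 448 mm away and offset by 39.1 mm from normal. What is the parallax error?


error = h * offset / d
= 9.2 * 39.1 / 448
= 0.8029

0.8029


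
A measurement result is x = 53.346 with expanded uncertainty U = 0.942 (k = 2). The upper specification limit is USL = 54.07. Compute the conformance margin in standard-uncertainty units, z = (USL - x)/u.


u = U / k = 0.942 / 2 = 0.471
margin = |USL - x| = |54.07 - 53.346| = 0.724
z = margin / u = 0.724 / 0.471
z = 1.5372

1.5372


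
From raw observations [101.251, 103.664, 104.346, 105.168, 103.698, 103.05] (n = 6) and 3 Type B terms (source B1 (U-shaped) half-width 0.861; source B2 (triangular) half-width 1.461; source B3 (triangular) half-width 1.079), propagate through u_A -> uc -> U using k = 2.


mean = (101.251 + 103.664 + 104.346 + 105.168 + 103.698 + 103.05) / 6 = 103.5295
s = sqrt(sum((x - mean)^2)/(n-1)) = 1.3281054
u_A = s / sqrt(n) = 1.3281054 / sqrt(6) = 0.54219676
u_B1 = 0.861 / sqrt(2) = 0.60881894
u_B2 = 1.461 / sqrt(6) = 0.59645075
u_B3 = 1.079 / sqrt(6) = 0.44049991
uc = sqrt(0.54219676^2 + 0.60881894^2 + 0.59645075^2 + 0.44049991^2) = 1.1020125
U = k * uc = 2 * 1.1020125
U = 2.2040

2.2040


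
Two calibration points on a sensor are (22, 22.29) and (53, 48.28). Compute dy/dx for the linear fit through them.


slope = (y2 - y1) / (x2 - x1)
= (48.28 - 22.29) / (53 - 22)
= 25.9900 / 31
= 0.8384

0.8384


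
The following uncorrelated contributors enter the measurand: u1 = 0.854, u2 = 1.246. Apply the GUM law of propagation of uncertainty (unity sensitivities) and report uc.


uc = sqrt(0.854^2 + 1.246^2)
uc = sqrt(2.281832)
uc = 1.5106

1.5106


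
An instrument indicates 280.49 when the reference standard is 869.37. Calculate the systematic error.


Systematic error = measured - true
= 280.49 - 869.37
= -588.8800

-588.8800


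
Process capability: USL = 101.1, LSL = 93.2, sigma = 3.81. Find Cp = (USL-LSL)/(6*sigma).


Cp = (USL - LSL) / (6 * sigma)
= (101.1 - 93.2) / (6 * 3.81)
= 7.9000 / 22.8600
= 0.3456

0.3456


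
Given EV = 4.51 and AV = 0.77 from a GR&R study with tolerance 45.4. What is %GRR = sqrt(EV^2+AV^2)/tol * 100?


GRR = sqrt(EV^2 + AV^2) = sqrt(4.51^2 + 0.77^2) = 4.5752596
%GRR = GRR / tol * 100 = 4.5752596 / 45.4 * 100
%GRR = 10.0777

10.0777


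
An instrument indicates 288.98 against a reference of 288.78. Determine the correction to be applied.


Correction = standard - reading
= 288.78 - 288.98
= -0.2000

-0.2000


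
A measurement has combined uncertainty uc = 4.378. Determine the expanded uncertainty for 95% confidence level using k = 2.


U = k * uc
U = 2 * 4.378
U = 8.7560

8.7560


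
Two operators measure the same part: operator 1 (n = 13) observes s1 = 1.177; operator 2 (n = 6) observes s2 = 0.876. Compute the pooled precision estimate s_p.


s_p = sqrt(((n1-1)*s1^2 + (n2-1)*s2^2) / (n1+n2-2))
numerator = (13-1)*1.177^2 + (6-1)*0.876^2 = 16.623948 + 3.83688 = 20.460828
denominator = 13 + 6 - 2 = 17
s_p^2 = 20.460828 / 17 = 1.2035781
s_p = sqrt(1.2035781) = 1.0971

1.0971


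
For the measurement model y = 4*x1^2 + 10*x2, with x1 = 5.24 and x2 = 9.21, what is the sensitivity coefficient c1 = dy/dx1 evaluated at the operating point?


y = 4*x1^2 + 10*x2
dy/dx1 = 2*4*x1
Evaluate at x1 = 5.24: c1 = 8 * 5.24
c1 = 41.9200

41.9200


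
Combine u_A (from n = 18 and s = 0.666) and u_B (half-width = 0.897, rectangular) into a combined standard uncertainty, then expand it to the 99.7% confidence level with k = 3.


u_A = s / sqrt(n) = 0.666 / sqrt(18) = 0.15697771
u_B = half_width / sqrt(3) = 0.897 / sqrt(3) = 0.51788319
uc = sqrt(u_A^2 + u_B^2) = sqrt(0.15697771^2 + 0.51788319^2) = 0.54115155
U = k * uc = 3 * 0.54115155
U = 1.6235

1.6235


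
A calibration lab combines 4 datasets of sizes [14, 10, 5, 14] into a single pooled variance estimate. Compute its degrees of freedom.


nu = sum_i (n_i - 1)
nu = ((14 - 1) + (10 - 1) + (5 - 1) + (14 - 1))
nu = 13 + 9 + 4 + 13
nu = 39

39


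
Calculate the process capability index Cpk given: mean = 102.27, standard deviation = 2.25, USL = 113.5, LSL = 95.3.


Cpu = (USL - mean) / (3*sigma) = (113.5 - 102.27) / (3*2.25) = 1.6637
Cpl = (mean - LSL) / (3*sigma) = (102.27 - 95.3) / (3*2.25) = 1.0326
Cpk = min(Cpu, Cpl) = 1.0326

1.0326


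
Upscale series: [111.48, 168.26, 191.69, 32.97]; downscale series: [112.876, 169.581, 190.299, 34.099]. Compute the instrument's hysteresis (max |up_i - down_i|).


|111.48 - 112.876| = 1.3960
|168.26 - 169.581| = 1.3210
|191.69 - 190.299| = 1.3910
|32.97 - 34.099| = 1.1290
hysteresis = max(diffs) = 1.3960

1.3960


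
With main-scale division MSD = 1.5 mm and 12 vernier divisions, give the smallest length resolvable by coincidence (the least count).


LC = MSD / n_div
= 1.5 / 12
= 0.1250

0.1250


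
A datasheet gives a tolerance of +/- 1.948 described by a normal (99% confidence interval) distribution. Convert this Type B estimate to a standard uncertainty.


u_B = half_width / 2.576
u_B = 1.948 / 2.576
u_B = 0.7562

0.7562


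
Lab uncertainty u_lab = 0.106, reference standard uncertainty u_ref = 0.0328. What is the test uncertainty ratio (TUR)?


TUR = u_lab / u_ref
= 0.106 / 0.0328
= 3.2317

3.2317


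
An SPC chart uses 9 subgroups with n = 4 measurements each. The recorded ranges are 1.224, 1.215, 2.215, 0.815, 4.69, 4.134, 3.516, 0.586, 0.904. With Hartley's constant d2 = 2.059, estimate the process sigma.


R_bar = (1.224 + 1.215 + 2.215 + 0.815 + 4.69 + 4.134 + 3.516 + 0.586 + 0.904) / 9
R_bar = 19.299 / 9 = 2.1443333
sigma_hat = R_bar / d2 = 2.1443333 / 2.059 = 1.0414

1.0414


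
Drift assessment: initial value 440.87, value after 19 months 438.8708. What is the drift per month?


rate = (v2 - v1) / months
= (438.8708 - 440.87) / 19
= -1.9992 / 19
= -0.1052

-0.1052


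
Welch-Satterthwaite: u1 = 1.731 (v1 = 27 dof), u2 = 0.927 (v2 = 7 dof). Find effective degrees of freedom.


uc = sqrt(u1^2 + u2^2) = sqrt(1.731^2 + 0.927^2) = 1.9635911
v_eff = uc^4 / (u1^4/v1 + u2^4/v2)
= 1.9635911^4 / (1.731^4/27 + 0.927^4/7)
= 14.866345 / 0.43801749
v_eff = 33.9401

33.9401


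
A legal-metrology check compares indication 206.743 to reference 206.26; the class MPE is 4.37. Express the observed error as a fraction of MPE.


e = indication - reference = 206.743 - 206.26 = 0.4830
|e| = 0.4830
ratio = |e| / MPE = 0.4830 / 4.37
ratio = 0.1105

0.1105


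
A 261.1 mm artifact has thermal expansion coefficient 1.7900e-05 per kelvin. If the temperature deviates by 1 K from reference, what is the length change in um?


dL = L * alpha * dT
= 261.1 * 1.7900e-05 * 1
= 0.0046737 mm
dL_um = 0.0046737 * 1000 = 4.6737 um

4.6737


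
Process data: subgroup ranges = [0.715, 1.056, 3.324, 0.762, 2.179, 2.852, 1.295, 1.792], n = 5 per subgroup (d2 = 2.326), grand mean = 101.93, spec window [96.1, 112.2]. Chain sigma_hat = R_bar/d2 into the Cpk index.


R_bar = (0.715 + 1.056 + 3.324 + 0.762 + 2.179 + 2.852 + 1.295 + 1.792) / 8 = 1.746875
sigma = R_bar / d2 = 1.746875 / 2.326 = 0.75102107
Cp = (USL - LSL)/(6*sigma) = (112.2 - 96.1)/(6*0.75102107) = 3.5729
Cpu = (112.2 - 101.93)/(3*0.75102107) = 4.5582
Cpl = (101.93 - 96.1)/(3*0.75102107) = 2.5876
Cpk = min(Cpu, Cpl) = 2.5876

2.5876


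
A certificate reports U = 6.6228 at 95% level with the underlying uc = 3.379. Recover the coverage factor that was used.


k = U / uc
k = 6.6228 / 3.379
k = 1.96

1.96


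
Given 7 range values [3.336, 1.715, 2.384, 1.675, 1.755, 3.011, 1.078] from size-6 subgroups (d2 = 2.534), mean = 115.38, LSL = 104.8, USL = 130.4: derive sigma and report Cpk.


R_bar = (3.336 + 1.715 + 2.384 + 1.675 + 1.755 + 3.011 + 1.078) / 7 = 2.1362857
sigma = R_bar / d2 = 2.1362857 / 2.534 = 0.84304882
Cp = (USL - LSL)/(6*sigma) = (130.4 - 104.8)/(6*0.84304882) = 5.0610
Cpu = (130.4 - 115.38)/(3*0.84304882) = 5.9388
Cpl = (115.38 - 104.8)/(3*0.84304882) = 4.1832
Cpk = min(Cpu, Cpl) = 4.1832

4.1832


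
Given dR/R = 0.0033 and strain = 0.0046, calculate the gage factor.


GF = (dR/R) / epsilon
= 0.0033 / 0.0046
= 0.7174

0.7174


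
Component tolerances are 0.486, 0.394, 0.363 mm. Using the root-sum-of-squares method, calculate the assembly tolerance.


RSS = sqrt(0.486^2 + 0.394^2 + 0.363^2)
= sqrt(0.523201)
= 0.7233

0.7233


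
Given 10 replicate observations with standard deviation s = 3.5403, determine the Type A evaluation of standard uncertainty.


u_A = s / sqrt(n)
u_A = 3.5403 / sqrt(10)
u_A = 3.5403 / 3.1622777
u_A = 1.1195

1.1195


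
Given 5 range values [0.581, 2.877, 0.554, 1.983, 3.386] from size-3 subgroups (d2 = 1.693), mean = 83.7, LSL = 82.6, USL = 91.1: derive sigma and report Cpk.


R_bar = (0.581 + 2.877 + 0.554 + 1.983 + 3.386) / 5 = 1.8762
sigma = R_bar / d2 = 1.8762 / 1.693 = 1.1082103
Cp = (USL - LSL)/(6*sigma) = (91.1 - 82.6)/(6*1.1082103) = 1.2783
Cpu = (91.1 - 83.7)/(3*1.1082103) = 2.2258
Cpl = (83.7 - 82.6)/(3*1.1082103) = 0.3309
Cpk = min(Cpu, Cpl) = 0.3309

0.3309


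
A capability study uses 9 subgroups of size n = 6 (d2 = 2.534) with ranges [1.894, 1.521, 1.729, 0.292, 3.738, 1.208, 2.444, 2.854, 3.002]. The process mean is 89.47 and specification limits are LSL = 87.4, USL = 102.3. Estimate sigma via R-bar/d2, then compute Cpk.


R_bar = (1.894 + 1.521 + 1.729 + 0.292 + 3.738 + 1.208 + 2.444 + 2.854 + 3.002) / 9 = 2.0757778
sigma = R_bar / d2 = 2.0757778 / 2.534 = 0.8191704
Cp = (USL - LSL)/(6*sigma) = (102.3 - 87.4)/(6*0.8191704) = 3.0315
Cpu = (102.3 - 89.47)/(3*0.8191704) = 5.2207
Cpl = (89.47 - 87.4)/(3*0.8191704) = 0.8423
Cpk = min(Cpu, Cpl) = 0.8423

0.8423


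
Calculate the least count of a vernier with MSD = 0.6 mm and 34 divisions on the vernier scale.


LC = MSD / n_div
= 0.6 / 34
= 0.0176

0.0176


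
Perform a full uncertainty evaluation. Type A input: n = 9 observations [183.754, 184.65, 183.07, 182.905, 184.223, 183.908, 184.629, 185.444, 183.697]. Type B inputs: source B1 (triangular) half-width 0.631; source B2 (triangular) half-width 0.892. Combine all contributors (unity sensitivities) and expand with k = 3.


mean = (183.754 + 184.65 + 183.07 + 182.905 + 184.223 + 183.908 + 184.629 + 185.444 + 183.697) / 9 = 184.0311111
s = sqrt(sum((x - mean)^2)/(n-1)) = 0.8038197
u_A = s / sqrt(n) = 0.8038197 / sqrt(9) = 0.2679399
u_B1 = 0.631 / sqrt(6) = 0.25760467
u_B2 = 0.892 / sqrt(6) = 0.36415748
uc = sqrt(0.2679399^2 + 0.25760467^2 + 0.36415748^2) = 0.52034856
U = k * uc = 3 * 0.52034856
U = 1.5610

1.5610


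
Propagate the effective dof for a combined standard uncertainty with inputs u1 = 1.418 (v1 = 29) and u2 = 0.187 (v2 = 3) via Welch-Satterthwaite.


uc = sqrt(u1^2 + u2^2) = sqrt(1.418^2 + 0.187^2) = 1.4302772
v_eff = uc^4 / (u1^4/v1 + u2^4/v2)
= 1.4302772^4 / (1.418^4/29 + 0.187^4/3)
= 4.1848593 / 0.13982178
v_eff = 29.9300

29.9300


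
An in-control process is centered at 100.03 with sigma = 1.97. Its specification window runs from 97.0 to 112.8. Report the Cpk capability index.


Cpu = (USL - mean) / (3*sigma) = (112.8 - 100.03) / (3*1.97) = 2.1607
Cpl = (mean - LSL) / (3*sigma) = (100.03 - 97.0) / (3*1.97) = 0.5127
Cpk = min(Cpu, Cpl) = 0.5127

0.5127


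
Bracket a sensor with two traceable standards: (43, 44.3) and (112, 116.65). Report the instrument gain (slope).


slope = (y2 - y1) / (x2 - x1)
= (116.65 - 44.3) / (112 - 43)
= 72.3500 / 69
= 1.0486

1.0486
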